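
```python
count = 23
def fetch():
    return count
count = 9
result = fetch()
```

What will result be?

Step 1: count is first set to 23, then reassigned to 9.
Step 2: fetch() is called after the reassignment, so it looks up the current global count = 9.
Step 3: result = 9

The answer is 9.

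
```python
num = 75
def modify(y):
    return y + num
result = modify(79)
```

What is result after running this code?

Step 1: num = 75 is defined globally.
Step 2: modify(79) uses parameter y = 79 and looks up num from global scope = 75.
Step 3: result = 79 + 75 = 154

The answer is 154.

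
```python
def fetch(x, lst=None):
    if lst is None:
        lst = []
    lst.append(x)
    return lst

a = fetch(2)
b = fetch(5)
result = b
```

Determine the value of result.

Step 1: None default with guard creates a NEW list each call.
Step 2: a = [2] (fresh list). b = [5] (another fresh list).
Step 3: result = [5] (this is the fix for mutable default)

The answer is [5].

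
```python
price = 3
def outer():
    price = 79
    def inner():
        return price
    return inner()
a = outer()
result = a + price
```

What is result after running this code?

Step 1: outer() has local price = 79. inner() reads from enclosing.
Step 2: outer() returns 79. Global price = 3 unchanged.
Step 3: result = 79 + 3 = 82

The answer is 82.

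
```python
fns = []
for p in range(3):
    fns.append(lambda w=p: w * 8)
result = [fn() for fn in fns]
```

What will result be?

Step 1: Default arg w=p captures p at each iteration.
Step 2: fns[k] has w defaulting to k, returns k * 8.
Step 3: result = [0, 8, 16]

The answer is [0, 8, 16].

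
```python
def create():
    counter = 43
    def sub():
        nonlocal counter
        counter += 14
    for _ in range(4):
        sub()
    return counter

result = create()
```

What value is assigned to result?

Step 1: counter = 43.
Step 2: sub() is called 4 times in a loop, each adding 14 via nonlocal.
Step 3: counter = 43 + 14 * 4 = 99

The answer is 99.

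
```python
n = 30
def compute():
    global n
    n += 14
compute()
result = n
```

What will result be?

Step 1: n = 30 globally.
Step 2: compute() modifies global n: n += 14 = 44.
Step 3: result = 44

The answer is 44.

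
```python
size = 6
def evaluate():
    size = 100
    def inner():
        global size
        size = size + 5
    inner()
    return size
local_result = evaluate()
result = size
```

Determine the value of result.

Step 1: Global size = 6. evaluate() creates local size = 100.
Step 2: inner() declares global size and adds 5: global size = 6 + 5 = 11.
Step 3: evaluate() returns its local size = 100 (unaffected by inner).
Step 4: result = global size = 11

The answer is 11.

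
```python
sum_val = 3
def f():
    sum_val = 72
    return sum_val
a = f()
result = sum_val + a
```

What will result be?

Step 1: Global sum_val = 3. f() returns local sum_val = 72.
Step 2: a = 72. Global sum_val still = 3.
Step 3: result = 3 + 72 = 75

The answer is 75.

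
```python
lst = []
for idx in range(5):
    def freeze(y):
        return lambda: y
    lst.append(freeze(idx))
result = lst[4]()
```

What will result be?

Step 1: freeze(idx) creates a new scope capturing y = idx at call time.
Step 2: lst[4] = freeze(4), so its lambda captures y = 4.
Step 3: result = 4 (closure factory fixes late binding)

The answer is 4.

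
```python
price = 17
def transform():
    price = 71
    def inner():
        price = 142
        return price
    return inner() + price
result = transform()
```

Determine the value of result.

Step 1: transform() has local price = 71. inner() has local price = 142.
Step 2: inner() returns its local price = 142.
Step 3: transform() returns 142 + its own price (71) = 213

The answer is 213.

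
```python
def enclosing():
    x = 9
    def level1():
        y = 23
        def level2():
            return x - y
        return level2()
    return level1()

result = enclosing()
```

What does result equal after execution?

Step 1: x = 9 in enclosing. y = 23 in level1.
Step 2: level2() reads x = 9 and y = 23 from enclosing scopes.
Step 3: result = 9 - 23 = -14

The answer is -14.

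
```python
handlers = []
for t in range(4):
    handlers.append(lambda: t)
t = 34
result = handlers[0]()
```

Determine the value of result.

Step 1: Lambdas capture the variable t by reference, not by value.
Step 2: After the loop, t is reassigned to 34.
Step 3: handlers[0]() looks up the current t = 34. result = 34

The answer is 34.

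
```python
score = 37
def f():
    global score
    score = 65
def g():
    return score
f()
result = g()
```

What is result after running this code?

Step 1: score = 37.
Step 2: f() sets global score = 65.
Step 3: g() reads global score = 65. result = 65

The answer is 65.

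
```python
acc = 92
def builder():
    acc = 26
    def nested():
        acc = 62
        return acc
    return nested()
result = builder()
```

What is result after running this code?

Step 1: Three scopes define acc: global (92), builder (26), nested (62).
Step 2: nested() has its own local acc = 62, which shadows both enclosing and global.
Step 3: result = 62 (local wins in LEGB)

The answer is 62.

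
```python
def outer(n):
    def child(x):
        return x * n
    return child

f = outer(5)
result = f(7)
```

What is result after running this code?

Step 1: outer(5) creates a closure capturing n = 5.
Step 2: f(7) computes 7 * 5 = 35.
Step 3: result = 35

The answer is 35.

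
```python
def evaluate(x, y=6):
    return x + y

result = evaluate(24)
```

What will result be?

Step 1: evaluate(24) uses default y = 6.
Step 2: Returns 24 + 6 = 30.
Step 3: result = 30

The answer is 30.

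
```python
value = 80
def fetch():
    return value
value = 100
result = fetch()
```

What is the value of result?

Step 1: value is first set to 80, then reassigned to 100.
Step 2: fetch() is called after the reassignment, so it looks up the current global value = 100.
Step 3: result = 100

The answer is 100.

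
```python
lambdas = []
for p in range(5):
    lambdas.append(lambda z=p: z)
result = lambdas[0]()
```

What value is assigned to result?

Step 1: Default argument z=p captures p's value at each iteration.
Step 2: lambdas[0] captured z = 0 when p was 0.
Step 3: result = 0

The answer is 0.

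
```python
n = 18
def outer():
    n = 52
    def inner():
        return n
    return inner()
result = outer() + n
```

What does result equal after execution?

Step 1: Global n = 18. outer() shadows with n = 52.
Step 2: inner() returns enclosing n = 52. outer() = 52.
Step 3: result = 52 + global n (18) = 70

The answer is 70.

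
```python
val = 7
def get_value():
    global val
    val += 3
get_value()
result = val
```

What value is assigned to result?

Step 1: val = 7 globally.
Step 2: get_value() modifies global val: val += 3 = 10.
Step 3: result = 10

The answer is 10.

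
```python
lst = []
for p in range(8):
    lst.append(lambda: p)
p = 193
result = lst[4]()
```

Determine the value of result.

Step 1: Lambdas capture the variable p by reference, not by value.
Step 2: After the loop, p is reassigned to 193.
Step 3: lst[4]() looks up the current p = 193. result = 193

The answer is 193.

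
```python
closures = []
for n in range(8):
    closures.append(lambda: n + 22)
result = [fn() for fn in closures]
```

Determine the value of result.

Step 1: All lambdas capture n by reference. After the loop, n = 7.
Step 2: Each call returns 7 + 22 = 29.
Step 3: result = [29, 29, 29, 29, 29, 29, 29, 29]

The answer is [29, 29, 29, 29, 29, 29, 29, 29].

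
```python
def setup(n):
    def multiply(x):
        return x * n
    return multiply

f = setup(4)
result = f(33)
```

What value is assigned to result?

Step 1: setup(4) returns multiply closure with n = 4.
Step 2: f(33) computes 33 * 4 = 132.
Step 3: result = 132

The answer is 132.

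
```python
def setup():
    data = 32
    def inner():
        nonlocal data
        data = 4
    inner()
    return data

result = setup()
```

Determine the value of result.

Step 1: setup() sets data = 32.
Step 2: inner() uses nonlocal to reassign data = 4.
Step 3: result = 4

The answer is 4.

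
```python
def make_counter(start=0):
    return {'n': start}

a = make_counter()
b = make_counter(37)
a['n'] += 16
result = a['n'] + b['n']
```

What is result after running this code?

Step 1: make_counter() returns a new dict each call (immutable default 0).
Step 2: a = {'n': 0}, b = {'n': 37}.
Step 3: a['n'] += 16 = 16. result = 16 + 37 = 53

The answer is 53.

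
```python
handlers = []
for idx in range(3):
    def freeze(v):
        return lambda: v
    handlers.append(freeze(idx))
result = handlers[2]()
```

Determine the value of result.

Step 1: freeze(idx) creates a new scope capturing v = idx at call time.
Step 2: handlers[2] = freeze(2), so its lambda captures v = 2.
Step 3: result = 2 (closure factory fixes late binding)

The answer is 2.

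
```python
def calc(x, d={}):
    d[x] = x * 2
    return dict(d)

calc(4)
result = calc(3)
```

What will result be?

Step 1: Mutable default dict is shared across calls.
Step 2: First call adds 4: 8. Second call adds 3: 6.
Step 3: result = {4: 8, 3: 6}

The answer is {4: 8, 3: 6}.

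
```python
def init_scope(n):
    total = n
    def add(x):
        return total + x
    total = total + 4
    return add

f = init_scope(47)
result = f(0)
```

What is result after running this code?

Step 1: init_scope(47) sets total = 47, then total = 47 + 4 = 51.
Step 2: Closures capture by reference, so add sees total = 51.
Step 3: f(0) returns 51 + 0 = 51

The answer is 51.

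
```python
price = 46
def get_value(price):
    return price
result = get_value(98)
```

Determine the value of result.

Step 1: Global price = 46.
Step 2: get_value(98) takes parameter price = 98, which shadows the global.
Step 3: result = 98

The answer is 98.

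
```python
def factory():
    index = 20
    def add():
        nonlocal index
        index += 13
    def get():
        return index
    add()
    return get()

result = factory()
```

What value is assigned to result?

Step 1: index = 20. add() modifies it via nonlocal, get() reads it.
Step 2: add() makes index = 20 + 13 = 33.
Step 3: get() returns 33. result = 33

The answer is 33.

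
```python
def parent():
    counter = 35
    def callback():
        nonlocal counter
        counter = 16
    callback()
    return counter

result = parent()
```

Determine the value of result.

Step 1: parent() sets counter = 35.
Step 2: callback() uses nonlocal to reassign counter = 16.
Step 3: result = 16

The answer is 16.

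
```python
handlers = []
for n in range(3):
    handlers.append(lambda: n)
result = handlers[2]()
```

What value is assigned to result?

Step 1: The loop creates 3 lambdas, all referencing the same variable n.
Step 2: After the loop, n = 2 (final value).
Step 3: handlers[2]() looks up n at call time and finds 2. This is the late binding gotcha. result = 2

The answer is 2.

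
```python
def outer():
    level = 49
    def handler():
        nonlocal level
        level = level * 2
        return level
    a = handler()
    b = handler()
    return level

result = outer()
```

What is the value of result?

Step 1: level starts at 49.
Step 2: First handler(): level = 49 * 2 = 98.
Step 3: Second handler(): level = 98 * 2 = 196.
Step 4: result = 196

The answer is 196.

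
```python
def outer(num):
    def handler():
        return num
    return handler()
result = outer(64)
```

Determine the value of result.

Step 1: outer(64) binds parameter num = 64.
Step 2: handler() looks up num in enclosing scope and finds the parameter num = 64.
Step 3: result = 64

The answer is 64.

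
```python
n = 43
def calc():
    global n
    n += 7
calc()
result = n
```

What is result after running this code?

Step 1: n = 43 globally.
Step 2: calc() modifies global n: n += 7 = 50.
Step 3: result = 50

The answer is 50.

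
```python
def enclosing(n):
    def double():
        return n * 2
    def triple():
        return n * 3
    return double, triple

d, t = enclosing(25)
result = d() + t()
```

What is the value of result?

Step 1: Both closures capture the same n = 25.
Step 2: d() = 25 * 2 = 50, t() = 25 * 3 = 75.
Step 3: result = 50 + 75 = 125

The answer is 125.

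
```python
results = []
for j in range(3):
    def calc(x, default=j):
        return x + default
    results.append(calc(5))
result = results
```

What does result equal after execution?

Step 1: Default argument default=j is evaluated at function definition time.
Step 2: Each iteration creates calc with default = current j value.
Step 3: calc(5) returns 5 + default. results = [5, 6, 7]

The answer is [5, 6, 7].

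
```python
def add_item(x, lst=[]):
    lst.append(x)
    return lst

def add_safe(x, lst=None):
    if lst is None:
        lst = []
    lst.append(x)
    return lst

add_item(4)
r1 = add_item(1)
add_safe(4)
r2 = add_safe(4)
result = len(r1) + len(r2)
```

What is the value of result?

Step 1: add_item shares mutable default: after 2 calls, lst = [4, 1], len = 2.
Step 2: add_safe creates fresh list each time: r2 = [4], len = 1.
Step 3: result = 2 + 1 = 3

The answer is 3.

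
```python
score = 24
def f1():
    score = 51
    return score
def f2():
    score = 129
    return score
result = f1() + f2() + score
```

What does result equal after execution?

Step 1: Each function shadows global score with its own local.
Step 2: f1() returns 51, f2() returns 129.
Step 3: Global score = 24 is unchanged. result = 51 + 129 + 24 = 204

The answer is 204.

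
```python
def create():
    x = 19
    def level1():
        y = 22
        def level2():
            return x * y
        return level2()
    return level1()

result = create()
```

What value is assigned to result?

Step 1: x = 19 in create. y = 22 in level1.
Step 2: level2() reads x = 19 and y = 22 from enclosing scopes.
Step 3: result = 19 * 22 = 418

The answer is 418.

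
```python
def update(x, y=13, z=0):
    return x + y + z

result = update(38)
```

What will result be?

Step 1: update(38) uses defaults y = 13, z = 0.
Step 2: Returns 38 + 13 + 0 = 51.
Step 3: result = 51

The answer is 51.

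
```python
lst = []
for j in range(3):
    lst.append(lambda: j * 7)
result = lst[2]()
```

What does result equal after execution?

Step 1: All lambdas reference the same variable j (late binding).
Step 2: After the loop, j = 2. Every lambda returns j * 7.
Step 3: lst[2]() = 2 * 7 = 14

The answer is 14.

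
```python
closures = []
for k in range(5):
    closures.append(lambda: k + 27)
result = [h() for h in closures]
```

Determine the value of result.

Step 1: All lambdas capture k by reference. After the loop, k = 4.
Step 2: Each call returns 4 + 27 = 31.
Step 3: result = [31, 31, 31, 31, 31]

The answer is [31, 31, 31, 31, 31].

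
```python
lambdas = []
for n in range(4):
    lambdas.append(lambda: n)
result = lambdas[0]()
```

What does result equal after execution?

Step 1: The loop creates 4 lambdas, all referencing the same variable n.
Step 2: After the loop, n = 3 (final value).
Step 3: lambdas[0]() looks up n at call time and finds 3. This is the late binding gotcha. result = 3

The answer is 3.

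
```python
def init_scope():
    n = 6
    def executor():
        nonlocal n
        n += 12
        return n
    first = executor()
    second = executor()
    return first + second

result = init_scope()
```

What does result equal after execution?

Step 1: n starts at 6.
Step 2: First call: n = 6 + 12 = 18, returns 18.
Step 3: Second call: n = 18 + 12 = 30, returns 30.
Step 4: result = 18 + 30 = 48

The answer is 48.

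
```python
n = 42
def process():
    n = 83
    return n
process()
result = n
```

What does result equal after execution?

Step 1: n = 42 globally.
Step 2: process() creates a LOCAL n = 83 (no global keyword!).
Step 3: The global n is unchanged. result = 42

The answer is 42.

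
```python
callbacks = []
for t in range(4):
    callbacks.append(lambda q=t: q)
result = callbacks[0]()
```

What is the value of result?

Step 1: Default argument q=t captures t's value at each iteration.
Step 2: callbacks[0] captured q = 0 when t was 0.
Step 3: result = 0

The answer is 0.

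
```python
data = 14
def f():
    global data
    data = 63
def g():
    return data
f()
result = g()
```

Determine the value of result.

Step 1: data = 14.
Step 2: f() sets global data = 63.
Step 3: g() reads global data = 63. result = 63

The answer is 63.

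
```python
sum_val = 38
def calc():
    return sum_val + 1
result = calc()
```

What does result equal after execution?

Step 1: sum_val = 38 is defined globally.
Step 2: calc() looks up sum_val from global scope = 38, then computes 38 + 1 = 39.
Step 3: result = 39

The answer is 39.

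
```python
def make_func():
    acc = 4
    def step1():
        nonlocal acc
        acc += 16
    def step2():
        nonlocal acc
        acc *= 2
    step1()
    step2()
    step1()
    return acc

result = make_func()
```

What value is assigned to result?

Step 1: acc = 4.
Step 2: step1(): acc = 4 + 16 = 20.
Step 3: step2(): acc = 20 * 2 = 40.
Step 4: step1(): acc = 40 + 16 = 56. result = 56

The answer is 56.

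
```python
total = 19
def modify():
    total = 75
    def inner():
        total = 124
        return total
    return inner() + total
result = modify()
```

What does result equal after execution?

Step 1: modify() has local total = 75. inner() has local total = 124.
Step 2: inner() returns its local total = 124.
Step 3: modify() returns 124 + its own total (75) = 199

The answer is 199.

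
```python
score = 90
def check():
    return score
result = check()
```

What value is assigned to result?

Step 1: score = 90 is defined in the global scope.
Step 2: check() looks up score. No local score exists, so Python checks the global scope via LEGB rule and finds score = 90.
Step 3: result = 90

The answer is 90.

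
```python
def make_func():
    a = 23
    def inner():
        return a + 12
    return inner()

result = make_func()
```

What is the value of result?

Step 1: make_func() defines a = 23.
Step 2: inner() reads a = 23 from enclosing scope, returns 23 + 12 = 35.
Step 3: result = 35

The answer is 35.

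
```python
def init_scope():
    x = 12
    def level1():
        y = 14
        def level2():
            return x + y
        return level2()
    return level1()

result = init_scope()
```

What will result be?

Step 1: x = 12 in init_scope. y = 14 in level1.
Step 2: level2() reads x = 12 and y = 14 from enclosing scopes.
Step 3: result = 12 + 14 = 26

The answer is 26.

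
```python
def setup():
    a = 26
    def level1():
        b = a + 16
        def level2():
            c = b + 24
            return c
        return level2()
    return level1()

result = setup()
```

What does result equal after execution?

Step 1: a = 26. b = a + 16 = 42.
Step 2: c = b + 24 = 42 + 24 = 66.
Step 3: result = 66

The answer is 66.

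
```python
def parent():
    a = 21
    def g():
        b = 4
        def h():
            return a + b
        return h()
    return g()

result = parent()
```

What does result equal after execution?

Step 1: parent() defines a = 21. g() defines b = 4.
Step 2: h() accesses both from enclosing scopes: a = 21, b = 4.
Step 3: result = 21 + 4 = 25

The answer is 25.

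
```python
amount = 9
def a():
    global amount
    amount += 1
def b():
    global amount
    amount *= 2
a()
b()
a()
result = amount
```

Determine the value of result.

Step 1: amount = 9.
Step 2: a(): amount = 9 + 1 = 10.
Step 3: b(): amount = 10 * 2 = 20.
Step 4: a(): amount = 20 + 1 = 21

The answer is 21.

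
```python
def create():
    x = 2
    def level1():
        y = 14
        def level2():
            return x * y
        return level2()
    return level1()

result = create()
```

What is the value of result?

Step 1: x = 2 in create. y = 14 in level1.
Step 2: level2() reads x = 2 and y = 14 from enclosing scopes.
Step 3: result = 2 * 14 = 28

The answer is 28.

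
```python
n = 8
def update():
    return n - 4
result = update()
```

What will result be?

Step 1: n = 8 is defined globally.
Step 2: update() looks up n from global scope = 8, then computes 8 - 4 = 4.
Step 3: result = 4

The answer is 4.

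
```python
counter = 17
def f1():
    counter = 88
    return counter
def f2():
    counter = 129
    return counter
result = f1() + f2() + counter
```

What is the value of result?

Step 1: Each function shadows global counter with its own local.
Step 2: f1() returns 88, f2() returns 129.
Step 3: Global counter = 17 is unchanged. result = 88 + 129 + 17 = 234

The answer is 234.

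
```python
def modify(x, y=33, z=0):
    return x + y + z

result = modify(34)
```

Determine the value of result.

Step 1: modify(34) uses defaults y = 33, z = 0.
Step 2: Returns 34 + 33 + 0 = 67.
Step 3: result = 67

The answer is 67.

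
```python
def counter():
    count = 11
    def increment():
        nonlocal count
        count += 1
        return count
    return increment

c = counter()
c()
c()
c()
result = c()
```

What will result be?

Step 1: counter() creates closure with count = 11.
Step 2: Each c() call increments count via nonlocal. After 4 calls: 11 + 4 = 15.
Step 3: result = 15

The answer is 15.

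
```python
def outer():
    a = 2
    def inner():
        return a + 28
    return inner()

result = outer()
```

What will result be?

Step 1: outer() defines a = 2.
Step 2: inner() reads a = 2 from enclosing scope, returns 2 + 28 = 30.
Step 3: result = 30

The answer is 30.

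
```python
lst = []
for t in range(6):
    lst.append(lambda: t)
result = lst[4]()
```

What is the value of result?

Step 1: The loop creates 6 lambdas, all referencing the same variable t.
Step 2: After the loop, t = 5 (final value).
Step 3: lst[4]() looks up t at call time and finds 5. This is the late binding gotcha. result = 5

The answer is 5.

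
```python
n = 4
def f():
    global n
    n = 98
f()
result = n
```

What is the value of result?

Step 1: n = 4 globally.
Step 2: f() declares global n and sets it to 98.
Step 3: After f(), global n = 98. result = 98

The answer is 98.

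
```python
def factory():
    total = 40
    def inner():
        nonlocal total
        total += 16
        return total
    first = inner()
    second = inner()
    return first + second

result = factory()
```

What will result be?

Step 1: total starts at 40.
Step 2: First call: total = 40 + 16 = 56, returns 56.
Step 3: Second call: total = 56 + 16 = 72, returns 72.
Step 4: result = 56 + 72 = 128

The answer is 128.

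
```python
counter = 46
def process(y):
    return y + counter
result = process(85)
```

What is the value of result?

Step 1: counter = 46 is defined globally.
Step 2: process(85) uses parameter y = 85 and looks up counter from global scope = 46.
Step 3: result = 85 + 46 = 131

The answer is 131.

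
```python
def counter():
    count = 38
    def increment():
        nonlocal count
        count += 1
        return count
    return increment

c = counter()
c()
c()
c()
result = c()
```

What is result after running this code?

Step 1: counter() creates closure with count = 38.
Step 2: Each c() call increments count via nonlocal. After 4 calls: 38 + 4 = 42.
Step 3: result = 42

The answer is 42.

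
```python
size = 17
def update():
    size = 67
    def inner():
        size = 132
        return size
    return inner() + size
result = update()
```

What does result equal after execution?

Step 1: update() has local size = 67. inner() has local size = 132.
Step 2: inner() returns its local size = 132.
Step 3: update() returns 132 + its own size (67) = 199

The answer is 199.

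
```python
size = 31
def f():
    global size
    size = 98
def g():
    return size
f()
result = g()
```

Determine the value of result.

Step 1: size = 31.
Step 2: f() sets global size = 98.
Step 3: g() reads global size = 98. result = 98

The answer is 98.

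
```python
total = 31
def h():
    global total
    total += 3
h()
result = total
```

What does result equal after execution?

Step 1: total = 31 globally.
Step 2: h() modifies global total: total += 3 = 34.
Step 3: result = 34

The answer is 34.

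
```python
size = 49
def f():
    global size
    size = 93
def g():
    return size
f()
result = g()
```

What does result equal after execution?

Step 1: size = 49.
Step 2: f() sets global size = 93.
Step 3: g() reads global size = 93. result = 93

The answer is 93.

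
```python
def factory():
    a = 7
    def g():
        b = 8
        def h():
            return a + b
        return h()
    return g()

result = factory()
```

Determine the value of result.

Step 1: factory() defines a = 7. g() defines b = 8.
Step 2: h() accesses both from enclosing scopes: a = 7, b = 8.
Step 3: result = 7 + 8 = 15

The answer is 15.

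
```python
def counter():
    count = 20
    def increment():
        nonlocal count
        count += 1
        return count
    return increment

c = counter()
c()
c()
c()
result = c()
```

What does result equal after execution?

Step 1: counter() creates closure with count = 20.
Step 2: Each c() call increments count via nonlocal. After 4 calls: 20 + 4 = 24.
Step 3: result = 24

The answer is 24.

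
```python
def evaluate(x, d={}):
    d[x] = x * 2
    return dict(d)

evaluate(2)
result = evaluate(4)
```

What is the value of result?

Step 1: Mutable default dict is shared across calls.
Step 2: First call adds 2: 4. Second call adds 4: 8.
Step 3: result = {2: 4, 4: 8}

The answer is {2: 4, 4: 8}.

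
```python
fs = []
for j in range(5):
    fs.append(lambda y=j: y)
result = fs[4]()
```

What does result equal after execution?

Step 1: Default argument y=j captures j's value at each iteration.
Step 2: fs[4] captured y = 4 when j was 4.
Step 3: result = 4

The answer is 4.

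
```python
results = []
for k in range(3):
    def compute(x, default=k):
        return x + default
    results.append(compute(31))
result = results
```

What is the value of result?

Step 1: Default argument default=k is evaluated at function definition time.
Step 2: Each iteration creates compute with default = current k value.
Step 3: compute(31) returns 31 + default. results = [31, 32, 33]

The answer is [31, 32, 33].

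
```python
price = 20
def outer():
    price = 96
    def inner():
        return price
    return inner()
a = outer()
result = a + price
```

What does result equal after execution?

Step 1: outer() has local price = 96. inner() reads from enclosing.
Step 2: outer() returns 96. Global price = 20 unchanged.
Step 3: result = 96 + 20 = 116

The answer is 116.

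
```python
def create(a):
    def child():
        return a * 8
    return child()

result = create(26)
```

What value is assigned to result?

Step 1: create(26) binds parameter a = 26.
Step 2: child() accesses a = 26 from enclosing scope.
Step 3: result = 26 * 8 = 208

The answer is 208.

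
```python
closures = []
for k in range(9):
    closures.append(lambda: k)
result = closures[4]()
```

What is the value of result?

Step 1: The loop creates 9 lambdas, all referencing the same variable k.
Step 2: After the loop, k = 8 (final value).
Step 3: closures[4]() looks up k at call time and finds 8. This is the late binding gotcha. result = 8

The answer is 8.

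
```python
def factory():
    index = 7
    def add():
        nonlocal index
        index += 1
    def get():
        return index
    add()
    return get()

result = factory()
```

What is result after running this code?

Step 1: index = 7. add() modifies it via nonlocal, get() reads it.
Step 2: add() makes index = 7 + 1 = 8.
Step 3: get() returns 8. result = 8

The answer is 8.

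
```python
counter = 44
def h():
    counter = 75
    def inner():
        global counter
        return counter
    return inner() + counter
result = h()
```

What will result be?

Step 1: Global counter = 44. h() shadows with local counter = 75.
Step 2: inner() uses global keyword, so inner() returns global counter = 44.
Step 3: h() returns 44 + 75 = 119

The answer is 119.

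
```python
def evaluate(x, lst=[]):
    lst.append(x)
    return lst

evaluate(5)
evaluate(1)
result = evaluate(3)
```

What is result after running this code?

Step 1: Mutable default argument gotcha! The list [] is created once.
Step 2: Each call appends to the SAME list: [5], [5, 1], [5, 1, 3].
Step 3: result = [5, 1, 3]

The answer is [5, 1, 3].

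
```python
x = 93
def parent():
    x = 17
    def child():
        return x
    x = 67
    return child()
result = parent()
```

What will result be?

Step 1: parent() sets x = 17, then later x = 67.
Step 2: child() is called after x is reassigned to 67. Closures capture variables by reference, not by value.
Step 3: result = 67

The answer is 67.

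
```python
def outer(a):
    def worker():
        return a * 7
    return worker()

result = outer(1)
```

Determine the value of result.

Step 1: outer(1) binds parameter a = 1.
Step 2: worker() accesses a = 1 from enclosing scope.
Step 3: result = 1 * 7 = 7

The answer is 7.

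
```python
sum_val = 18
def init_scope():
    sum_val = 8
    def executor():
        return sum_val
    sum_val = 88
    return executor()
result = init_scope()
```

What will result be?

Step 1: init_scope() sets sum_val = 8, then later sum_val = 88.
Step 2: executor() is called after sum_val is reassigned to 88. Closures capture variables by reference, not by value.
Step 3: result = 88

The answer is 88.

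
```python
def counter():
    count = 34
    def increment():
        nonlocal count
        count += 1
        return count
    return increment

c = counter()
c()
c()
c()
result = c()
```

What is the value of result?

Step 1: counter() creates closure with count = 34.
Step 2: Each c() call increments count via nonlocal. After 4 calls: 34 + 4 = 38.
Step 3: result = 38

The answer is 38.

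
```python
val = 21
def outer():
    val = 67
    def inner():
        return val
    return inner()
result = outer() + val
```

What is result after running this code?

Step 1: Global val = 21. outer() shadows with val = 67.
Step 2: inner() returns enclosing val = 67. outer() = 67.
Step 3: result = 67 + global val (21) = 88

The answer is 88.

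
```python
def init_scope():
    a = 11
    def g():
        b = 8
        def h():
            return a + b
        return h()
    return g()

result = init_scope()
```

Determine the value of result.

Step 1: init_scope() defines a = 11. g() defines b = 8.
Step 2: h() accesses both from enclosing scopes: a = 11, b = 8.
Step 3: result = 11 + 8 = 19

The answer is 19.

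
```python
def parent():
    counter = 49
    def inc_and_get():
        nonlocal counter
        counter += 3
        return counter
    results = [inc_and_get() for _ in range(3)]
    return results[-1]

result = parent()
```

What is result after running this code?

Step 1: counter = 49.
Step 2: Three calls to inc_and_get(), each adding 3.
Step 3: Last value = 49 + 3 * 3 = 58

The answer is 58.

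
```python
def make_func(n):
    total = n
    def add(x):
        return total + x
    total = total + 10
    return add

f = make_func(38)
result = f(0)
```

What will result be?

Step 1: make_func(38) sets total = 38, then total = 38 + 10 = 48.
Step 2: Closures capture by reference, so add sees total = 48.
Step 3: f(0) returns 48 + 0 = 48

The answer is 48.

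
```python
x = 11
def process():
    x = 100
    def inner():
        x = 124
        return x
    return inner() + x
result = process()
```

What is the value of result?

Step 1: process() has local x = 100. inner() has local x = 124.
Step 2: inner() returns its local x = 124.
Step 3: process() returns 124 + its own x (100) = 224

The answer is 224.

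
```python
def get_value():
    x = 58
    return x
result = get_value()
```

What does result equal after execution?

Step 1: get_value() defines x = 58 in its local scope.
Step 2: return x finds the local variable x = 58.
Step 3: result = 58

The answer is 58.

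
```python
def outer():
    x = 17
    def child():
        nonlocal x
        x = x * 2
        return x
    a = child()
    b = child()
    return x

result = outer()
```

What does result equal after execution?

Step 1: x starts at 17.
Step 2: First child(): x = 17 * 2 = 34.
Step 3: Second child(): x = 34 * 2 = 68.
Step 4: result = 68

The answer is 68.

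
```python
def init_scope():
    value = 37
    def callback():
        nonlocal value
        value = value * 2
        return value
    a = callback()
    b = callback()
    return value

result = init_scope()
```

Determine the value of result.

Step 1: value starts at 37.
Step 2: First callback(): value = 37 * 2 = 74.
Step 3: Second callback(): value = 74 * 2 = 148.
Step 4: result = 148

The answer is 148.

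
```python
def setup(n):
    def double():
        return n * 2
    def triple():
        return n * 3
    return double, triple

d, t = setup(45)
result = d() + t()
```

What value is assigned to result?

Step 1: Both closures capture the same n = 45.
Step 2: d() = 45 * 2 = 90, t() = 45 * 3 = 135.
Step 3: result = 90 + 135 = 225

The answer is 225.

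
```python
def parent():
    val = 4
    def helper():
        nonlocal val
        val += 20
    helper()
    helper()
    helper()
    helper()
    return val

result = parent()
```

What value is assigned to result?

Step 1: val starts at 4.
Step 2: helper() is called 4 times, each adding 20.
Step 3: val = 4 + 20 * 4 = 84

The answer is 84.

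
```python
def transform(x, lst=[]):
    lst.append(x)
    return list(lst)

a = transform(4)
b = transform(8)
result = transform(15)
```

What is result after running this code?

Step 1: Default list is shared. list() creates copies for return values.
Step 2: Internal list grows: [4] -> [4, 8] -> [4, 8, 15].
Step 3: result = [4, 8, 15]

The answer is [4, 8, 15].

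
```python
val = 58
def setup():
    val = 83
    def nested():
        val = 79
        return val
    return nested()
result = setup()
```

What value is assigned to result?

Step 1: Three scopes define val: global (58), setup (83), nested (79).
Step 2: nested() has its own local val = 79, which shadows both enclosing and global.
Step 3: result = 79 (local wins in LEGB)

The answer is 79.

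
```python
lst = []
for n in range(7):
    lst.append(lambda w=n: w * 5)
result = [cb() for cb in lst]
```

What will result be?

Step 1: Default arg w=n captures n at each iteration.
Step 2: lst[k] has w defaulting to k, returns k * 5.
Step 3: result = [0, 5, 10, 15, 20, 25, 30]

The answer is [0, 5, 10, 15, 20, 25, 30].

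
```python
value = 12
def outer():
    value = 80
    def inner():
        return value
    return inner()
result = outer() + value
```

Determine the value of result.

Step 1: Global value = 12. outer() shadows with value = 80.
Step 2: inner() returns enclosing value = 80. outer() = 80.
Step 3: result = 80 + global value (12) = 92

The answer is 92.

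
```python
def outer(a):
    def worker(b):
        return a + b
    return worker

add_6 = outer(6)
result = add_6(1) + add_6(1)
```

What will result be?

Step 1: add_6 captures a = 6.
Step 2: add_6(1) = 6 + 1 = 7, called twice.
Step 3: result = 7 + 7 = 14

The answer is 14.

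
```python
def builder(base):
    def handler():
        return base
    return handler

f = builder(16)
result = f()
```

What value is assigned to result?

Step 1: builder(16) creates closure capturing base = 16.
Step 2: f() returns the captured base = 16.
Step 3: result = 16

The answer is 16.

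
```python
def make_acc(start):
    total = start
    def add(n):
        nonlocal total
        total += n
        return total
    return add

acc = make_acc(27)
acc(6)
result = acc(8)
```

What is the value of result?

Step 1: make_acc(27) creates closure with total = 27.
Step 2: First acc(6): total = 27 + 6 = 33.
Step 3: Second acc(8): total = 33 + 8 = 41. result = 41

The answer is 41.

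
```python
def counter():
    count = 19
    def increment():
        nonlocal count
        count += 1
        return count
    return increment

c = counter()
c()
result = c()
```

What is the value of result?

Step 1: counter() creates closure with count = 19.
Step 2: Each c() call increments count via nonlocal. After 2 calls: 19 + 2 = 21.
Step 3: result = 21

The answer is 21.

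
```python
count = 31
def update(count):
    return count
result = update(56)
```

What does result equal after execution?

Step 1: Global count = 31.
Step 2: update(56) takes parameter count = 56, which shadows the global.
Step 3: result = 56

The answer is 56.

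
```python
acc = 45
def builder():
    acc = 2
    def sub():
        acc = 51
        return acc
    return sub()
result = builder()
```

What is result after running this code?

Step 1: Three scopes define acc: global (45), builder (2), sub (51).
Step 2: sub() has its own local acc = 51, which shadows both enclosing and global.
Step 3: result = 51 (local wins in LEGB)

The answer is 51.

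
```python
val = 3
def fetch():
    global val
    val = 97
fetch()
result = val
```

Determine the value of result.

Step 1: val = 3 globally.
Step 2: fetch() declares global val and sets it to 97.
Step 3: After fetch(), global val = 97. result = 97

The answer is 97.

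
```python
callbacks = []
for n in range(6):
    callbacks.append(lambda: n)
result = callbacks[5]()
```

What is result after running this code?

Step 1: The loop creates 6 lambdas, all referencing the same variable n.
Step 2: After the loop, n = 5 (final value).
Step 3: callbacks[5]() looks up n at call time and finds 5. This is the late binding gotcha. result = 5

The answer is 5.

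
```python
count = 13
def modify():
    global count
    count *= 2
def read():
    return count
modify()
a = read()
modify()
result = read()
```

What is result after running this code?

Step 1: count = 13.
Step 2: First modify(): count = 13 * 2 = 26.
Step 3: Second modify(): count = 26 * 2 = 52.
Step 4: read() returns 52

The answer is 52.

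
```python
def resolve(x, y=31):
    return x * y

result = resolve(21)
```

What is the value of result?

Step 1: resolve(21) uses default y = 31.
Step 2: Returns 21 * 31 = 651.
Step 3: result = 651

The answer is 651.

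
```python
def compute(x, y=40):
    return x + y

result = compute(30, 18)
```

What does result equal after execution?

Step 1: compute(30, 18) overrides default y with 18.
Step 2: Returns 30 + 18 = 48.
Step 3: result = 48

The answer is 48.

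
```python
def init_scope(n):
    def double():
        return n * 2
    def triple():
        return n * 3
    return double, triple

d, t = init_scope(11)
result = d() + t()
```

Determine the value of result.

Step 1: Both closures capture the same n = 11.
Step 2: d() = 11 * 2 = 22, t() = 11 * 3 = 33.
Step 3: result = 22 + 33 = 55

The answer is 55.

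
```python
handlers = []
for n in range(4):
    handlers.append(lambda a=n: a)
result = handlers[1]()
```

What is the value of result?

Step 1: Default argument a=n captures n's value at each iteration.
Step 2: handlers[1] captured a = 1 when n was 1.
Step 3: result = 1

The answer is 1.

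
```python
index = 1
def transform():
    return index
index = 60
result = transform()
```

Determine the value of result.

Step 1: index is first set to 1, then reassigned to 60.
Step 2: transform() is called after the reassignment, so it looks up the current global index = 60.
Step 3: result = 60

The answer is 60.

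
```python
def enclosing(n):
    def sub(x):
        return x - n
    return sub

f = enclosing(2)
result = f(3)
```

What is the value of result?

Step 1: enclosing(2) creates a closure capturing n = 2.
Step 2: f(3) computes 3 - 2 = 1.
Step 3: result = 1

The answer is 1.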